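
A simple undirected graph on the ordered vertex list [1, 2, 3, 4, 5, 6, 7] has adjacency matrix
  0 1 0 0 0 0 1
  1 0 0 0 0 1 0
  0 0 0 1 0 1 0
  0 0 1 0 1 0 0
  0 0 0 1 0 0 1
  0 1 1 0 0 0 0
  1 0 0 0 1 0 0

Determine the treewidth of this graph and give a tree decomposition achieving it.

Treewidth 2.
One such decomposition:
Bags: B1 = {2, 3, 6}  B2 = {2, 3, 4}  B3 = {2, 4, 5}  B4 = {2, 5, 7}  B5 = {1, 2, 7}
Tree: B1–B2, B2–B3, B3–B4, B4–B5

The largest bag has 3 vertices, giving width 2; this decomposition certifies tw(G) ≤ 2. The edges 2–6–3–4–5–7–1–2 form a cycle, so G is not a tree and its treewidth is at least 2. The upper and lower bounds meet at 2, so that is the treewidth.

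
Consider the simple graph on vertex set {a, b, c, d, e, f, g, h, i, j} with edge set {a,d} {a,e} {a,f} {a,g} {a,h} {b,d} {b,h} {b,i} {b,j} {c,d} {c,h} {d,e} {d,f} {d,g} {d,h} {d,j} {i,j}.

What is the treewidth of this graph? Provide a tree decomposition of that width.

Every bag has size at most 3, so the width is 3 − 1 = 2 and tw(G) ≤ 2. For the lower bound, the 3 vertices {b, d, j} are pairwise adjacent, and any tree decomposition puts a clique entirely inside one bag — forcing width ≥ 2. Combining the bounds, tw(G) = 2.

Treewidth 2.
One optimal decomposition is:
Bags: B1 = {c, d, h}  B2 = {b, d, h}  B3 = {a, d, h}  B4 = {a, d, g}  B5 = {b, d, j}  B6 = {b, i, j}  B7 = {a, d, f}  B8 = {a, d, e}
Tree: B1–B2, B1–B3, B3–B4, B2–B5, B5–B6, B3–B7, B4–B8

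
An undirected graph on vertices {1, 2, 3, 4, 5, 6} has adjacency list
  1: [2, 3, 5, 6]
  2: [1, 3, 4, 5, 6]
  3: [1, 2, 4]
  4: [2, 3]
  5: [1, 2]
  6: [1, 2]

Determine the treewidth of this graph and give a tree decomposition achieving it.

Treewidth 2.
Bags: B1 = {2, 3, 4}  B2 = {1, 2, 3}  B3 = {1, 2, 5}  B4 = {1, 2, 6}
Tree: B1–B2, B2–B3, B2–B4

Each bag holds 3 vertices, so the decomposition has width 2, which upper-bounds the treewidth. For the lower bound, the 3 vertices {1, 2, 3} are pairwise adjacent, and any tree decomposition puts a clique entirely inside one bag — forcing width ≥ 2. The upper and lower bounds meet at 2, so that is the treewidth.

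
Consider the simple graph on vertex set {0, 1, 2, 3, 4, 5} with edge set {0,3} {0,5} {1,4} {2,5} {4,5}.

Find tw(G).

A width-1 tree decomposition is:
Bags: B1 = {0, 3}  B2 = {0, 5}  B3 = {4, 5}  B4 = {2, 5}  B5 = {1, 4}
Tree: B1–B2, B2–B3, B2–B4, B3–B5
The largest bag has 2 vertices, giving width 1; this decomposition certifies tw(G) ≤ 1. Since G has at least one edge (e.g. 0–3), it is not an edgeless graph, so tw(G) ≥ 1. The upper and lower bounds meet at 1, so that is the treewidth.

1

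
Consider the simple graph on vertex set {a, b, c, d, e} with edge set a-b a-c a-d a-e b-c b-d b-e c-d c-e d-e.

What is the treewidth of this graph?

4

A width-4 tree decomposition is:
Bags: B1 = {a, b, c, d, e}
Tree: (single bag)
A single bag containing all 5 vertices is trivially a valid decomposition of width 4. For the lower bound, the 5 vertices {a, b, c, d, e} are pairwise adjacent, and any tree decomposition puts a clique entirely inside one bag — forcing width ≥ 4. Combining the bounds, tw(G) = 4.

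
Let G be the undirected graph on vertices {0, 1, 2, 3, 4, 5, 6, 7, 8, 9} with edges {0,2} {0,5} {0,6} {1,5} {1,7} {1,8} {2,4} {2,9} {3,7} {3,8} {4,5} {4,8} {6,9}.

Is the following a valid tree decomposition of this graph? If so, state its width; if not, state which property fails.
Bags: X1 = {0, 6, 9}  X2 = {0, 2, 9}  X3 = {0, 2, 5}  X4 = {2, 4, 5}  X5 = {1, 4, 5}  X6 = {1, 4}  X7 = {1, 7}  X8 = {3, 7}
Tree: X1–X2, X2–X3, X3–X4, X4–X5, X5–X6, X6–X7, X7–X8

A tree decomposition must satisfy three properties: every vertex lies in some bag; for every edge, both endpoints lie together in some bag; and for every vertex, the bags containing it form a connected subtree. Here vertex 8 appears in no bag, so the decomposition is invalid.

No — vertex 8 appears in no bag.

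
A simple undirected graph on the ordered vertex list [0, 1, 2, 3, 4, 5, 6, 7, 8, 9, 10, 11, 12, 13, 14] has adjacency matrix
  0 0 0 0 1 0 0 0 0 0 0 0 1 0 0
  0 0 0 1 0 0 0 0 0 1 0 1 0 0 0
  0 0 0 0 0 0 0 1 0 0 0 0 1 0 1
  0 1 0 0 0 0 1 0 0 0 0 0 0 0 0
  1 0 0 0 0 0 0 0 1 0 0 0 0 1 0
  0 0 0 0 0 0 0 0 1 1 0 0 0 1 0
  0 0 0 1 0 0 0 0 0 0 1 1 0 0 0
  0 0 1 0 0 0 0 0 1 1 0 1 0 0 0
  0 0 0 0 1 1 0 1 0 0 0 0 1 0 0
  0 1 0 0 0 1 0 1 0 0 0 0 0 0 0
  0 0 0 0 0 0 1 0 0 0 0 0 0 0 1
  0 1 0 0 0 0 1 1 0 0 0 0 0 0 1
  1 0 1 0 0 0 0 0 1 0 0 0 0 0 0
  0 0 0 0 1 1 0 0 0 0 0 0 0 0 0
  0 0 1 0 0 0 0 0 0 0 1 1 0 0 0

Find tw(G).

A width-3 tree decomposition is:
Bags: B1 = {1, 3, 6, 10}  B2 = {1, 6, 10, 11}  B3 = {1, 10, 11, 14}  B4 = {1, 9, 11, 14}  B5 = {7, 9, 11, 14}  B6 = {2, 7, 9, 14}  B7 = {2, 5, 7, 9}  B8 = {2, 5, 7, 8}  B9 = {2, 5, 8, 12}  B10 = {5, 8, 12, 13}  B11 = {4, 8, 12, 13}  B12 = {0, 4, 12, 13}
Tree: B1–B2, B2–B3, B3–B4, B4–B5, B5–B6, B6–B7, B7–B8, B8–B9, B9–B10, B10–B11, B11–B12
Every bag has size at most 4, so the width is 4 − 1 = 3 and tw(G) ≤ 3. For the lower bound: the 4 vertex sets {3,6,10}, {1}, {11}, {2,7,9,14} are disjoint, each induces a connected subgraph, and every pair is joined by at least one edge of G. Contracting each set to a single vertex therefore yields K_{4} as a minor, and since treewidth is minor-monotone, tw(G) ≥ tw(K_{4}) = 3. Hence tw(G) = 3 exactly.

3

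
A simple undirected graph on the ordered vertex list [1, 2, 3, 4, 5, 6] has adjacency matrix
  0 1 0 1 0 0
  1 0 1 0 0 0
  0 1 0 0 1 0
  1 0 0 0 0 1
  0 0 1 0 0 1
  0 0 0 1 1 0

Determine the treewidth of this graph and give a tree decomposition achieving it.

Each bag holds 3 vertices, so the decomposition has width 2, which upper-bounds the treewidth. For the lower bound, G contains the cycle 4–6–5–3–2–1–4, so G is not a forest; only forests have treewidth ≤ 1, hence tw(G) ≥ 2. Combining the bounds, tw(G) = 2.

Treewidth 2.
Bags: B1 = {4, 5, 6}  B2 = {3, 4, 5}  B3 = {2, 3, 4}  B4 = {1, 2, 4}
Tree: B1–B2, B2–B3, B3–B4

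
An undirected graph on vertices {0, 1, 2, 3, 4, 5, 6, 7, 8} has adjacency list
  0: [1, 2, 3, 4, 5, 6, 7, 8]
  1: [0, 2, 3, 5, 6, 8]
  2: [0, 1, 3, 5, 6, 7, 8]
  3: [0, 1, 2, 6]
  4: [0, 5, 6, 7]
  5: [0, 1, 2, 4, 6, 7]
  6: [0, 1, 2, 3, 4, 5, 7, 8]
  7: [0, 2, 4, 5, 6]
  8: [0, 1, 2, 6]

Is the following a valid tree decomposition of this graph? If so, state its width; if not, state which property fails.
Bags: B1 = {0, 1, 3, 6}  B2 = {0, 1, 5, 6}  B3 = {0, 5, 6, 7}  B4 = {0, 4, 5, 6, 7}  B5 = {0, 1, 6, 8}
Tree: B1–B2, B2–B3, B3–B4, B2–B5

A tree decomposition must satisfy three properties: every vertex lies in some bag; for every edge, both endpoints lie together in some bag; and for every vertex, the bags containing it form a connected subtree. Here vertex 2 appears in no bag, so the decomposition is invalid.

No — vertex 2 appears in no bag.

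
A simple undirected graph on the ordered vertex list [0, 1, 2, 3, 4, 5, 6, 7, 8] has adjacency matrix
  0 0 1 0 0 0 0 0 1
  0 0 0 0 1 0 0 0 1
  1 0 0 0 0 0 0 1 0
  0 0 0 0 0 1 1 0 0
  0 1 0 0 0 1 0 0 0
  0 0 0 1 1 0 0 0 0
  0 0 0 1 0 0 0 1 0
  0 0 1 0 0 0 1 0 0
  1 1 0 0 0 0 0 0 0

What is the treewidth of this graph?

2

A width-2 tree decomposition is:
Bags: B1 = {3, 5, 6}  B2 = {5, 6, 7}  B3 = {2, 5, 7}  B4 = {0, 2, 5}  B5 = {0, 5, 8}  B6 = {1, 5, 8}  B7 = {1, 4, 5}
Tree: B1–B2, B2–B3, B3–B4, B4–B5, B5–B6, B6–B7
Each bag holds 3 vertices, so the decomposition has width 2, which upper-bounds the treewidth. The edges 5–3–6–7–2–0–8–1–4–5 form a cycle, so G is not a tree and its treewidth is at least 2. Combining the bounds, tw(G) = 2.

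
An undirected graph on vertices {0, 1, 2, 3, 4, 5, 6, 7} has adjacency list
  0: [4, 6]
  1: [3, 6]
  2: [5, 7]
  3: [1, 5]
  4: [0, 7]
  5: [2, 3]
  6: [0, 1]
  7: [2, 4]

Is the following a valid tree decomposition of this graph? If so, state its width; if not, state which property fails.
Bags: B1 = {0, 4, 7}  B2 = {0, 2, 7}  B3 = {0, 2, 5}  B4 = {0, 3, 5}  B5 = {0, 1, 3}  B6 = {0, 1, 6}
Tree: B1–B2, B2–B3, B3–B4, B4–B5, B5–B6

Checking the three conditions: (i) the bags cover all of {0, 1, 2, 3, 4, 5, 6, 7}; (ii) for each edge, some bag contains both endpoints; (iii) the bags containing any fixed vertex form a subtree. All hold, so the decomposition is valid with width 3 − 1 = 2.

Yes; width 2.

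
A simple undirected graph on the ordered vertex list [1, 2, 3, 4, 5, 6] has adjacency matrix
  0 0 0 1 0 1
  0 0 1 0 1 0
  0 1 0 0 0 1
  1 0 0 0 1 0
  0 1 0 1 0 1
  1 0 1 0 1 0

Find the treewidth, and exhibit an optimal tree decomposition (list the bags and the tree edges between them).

Each bag holds 3 vertices, so the decomposition has width 2, which upper-bounds the treewidth. Since 3–2–5–6–3 is a cycle in G, G is not acyclic. Forests are exactly the graphs of treewidth ≤ 1, so tw(G) ≥ 2. Hence tw(G) = 2 exactly.

Treewidth 2.
One optimal decomposition is:
Bags: B1 = {2, 3, 6}  B2 = {2, 5, 6}  B3 = {1, 5, 6}  B4 = {1, 4, 5}
Tree: B1–B2, B2–B3, B3–B4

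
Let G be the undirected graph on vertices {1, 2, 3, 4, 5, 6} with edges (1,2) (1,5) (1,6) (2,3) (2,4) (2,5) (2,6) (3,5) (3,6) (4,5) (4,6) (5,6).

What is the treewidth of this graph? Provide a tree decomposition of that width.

Each bag holds 4 vertices, so the decomposition has width 3, which upper-bounds the treewidth. On the other hand G contains the 4-clique {1, 2, 5, 6}. A clique must lie in a single bag of any decomposition, so no decomposition can have width below 3. The upper and lower bounds meet at 3, so that is the treewidth.

Treewidth 3.
Bags: B1 = {1, 2, 5, 6}  B2 = {2, 4, 5, 6}  B3 = {2, 3, 5, 6}
Tree: B1–B2, B2–B3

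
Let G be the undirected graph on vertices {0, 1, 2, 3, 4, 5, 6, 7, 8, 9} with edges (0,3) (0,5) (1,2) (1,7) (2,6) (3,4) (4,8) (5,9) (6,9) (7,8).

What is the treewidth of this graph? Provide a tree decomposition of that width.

Treewidth 2.
One such decomposition:
Bags: B1 = {2, 6, 9}  B2 = {2, 5, 9}  B3 = {0, 2, 5}  B4 = {0, 2, 3}  B5 = {2, 3, 4}  B6 = {2, 4, 8}  B7 = {2, 7, 8}  B8 = {1, 2, 7}
Tree: B1–B2, B2–B3, B3–B4, B4–B5, B5–B6, B6–B7, B7–B8

Each bag holds 3 vertices, so the decomposition has width 2, which upper-bounds the treewidth. Since 2–6–9–5–0–3–4–8–7–1–2 is a cycle in G, G is not acyclic. Forests are exactly the graphs of treewidth ≤ 1, so tw(G) ≥ 2. The upper and lower bounds meet at 2, so that is the treewidth.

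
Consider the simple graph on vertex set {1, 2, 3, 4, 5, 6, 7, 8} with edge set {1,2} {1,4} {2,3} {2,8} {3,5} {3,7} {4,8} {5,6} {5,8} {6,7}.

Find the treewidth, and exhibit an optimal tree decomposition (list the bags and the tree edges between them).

Treewidth 2.
Bags: B1 = {1, 4, 8}  B2 = {1, 2, 8}  B3 = {2, 5, 8}  B4 = {2, 3, 5}  B5 = {3, 5, 6}  B6 = {3, 6, 7}
Tree: B1–B2, B2–B3, B3–B4, B4–B5, B5–B6

Each bag holds 3 vertices, so the decomposition has width 2, which upper-bounds the treewidth. For the lower bound, G contains the cycle 4–1–2–8–4, so G is not a forest; only forests have treewidth ≤ 1, hence tw(G) ≥ 2. The upper and lower bounds meet at 2, so that is the treewidth.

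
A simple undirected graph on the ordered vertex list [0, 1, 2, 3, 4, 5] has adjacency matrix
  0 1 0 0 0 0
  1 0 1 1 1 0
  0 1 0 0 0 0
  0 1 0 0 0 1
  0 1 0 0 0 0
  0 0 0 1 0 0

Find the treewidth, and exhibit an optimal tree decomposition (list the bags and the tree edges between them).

Every bag has size at most 2, so the width is 2 − 1 = 1 and tw(G) ≤ 1. Since G has at least one edge (e.g. 4–1), it is not an edgeless graph, so tw(G) ≥ 1. Hence tw(G) = 1 exactly.

Treewidth 1.
One such decomposition:
Bags: B1 = {1, 4}  B2 = {1, 3}  B3 = {1, 2}  B4 = {0, 1}  B5 = {3, 5}
Tree: B1–B2, B1–B3, B1–B4, B2–B5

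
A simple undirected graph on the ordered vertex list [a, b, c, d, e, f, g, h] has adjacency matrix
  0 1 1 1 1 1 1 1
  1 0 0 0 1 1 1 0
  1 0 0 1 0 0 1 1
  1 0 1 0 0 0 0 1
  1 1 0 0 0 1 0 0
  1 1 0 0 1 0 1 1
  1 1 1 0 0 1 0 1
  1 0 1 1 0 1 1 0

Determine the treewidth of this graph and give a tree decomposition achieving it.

The largest bag has 4 vertices, giving width 3; this decomposition certifies tw(G) ≤ 3. On the other hand G contains the 4-clique {a, c, d, h}. A clique must lie in a single bag of any decomposition, so no decomposition can have width below 3. Combining the bounds, tw(G) = 3.

Treewidth 3.
One optimal decomposition is:
Bags: B1 = {a, b, f, g}  B2 = {a, f, g, h}  B3 = {a, c, g, h}  B4 = {a, c, d, h}  B5 = {a, b, e, f}
Tree: B1–B2, B2–B3, B3–B4, B1–B5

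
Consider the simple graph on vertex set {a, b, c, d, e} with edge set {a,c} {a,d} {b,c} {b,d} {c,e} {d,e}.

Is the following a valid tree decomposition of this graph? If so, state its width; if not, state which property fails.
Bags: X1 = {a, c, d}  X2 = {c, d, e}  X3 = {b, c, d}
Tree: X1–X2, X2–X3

Yes; width 2.

Vertex coverage: the bags together contain {a, b, c, d, e}, the full vertex set. Edge coverage: each edge of G has both endpoints in at least one bag. Running intersection: for every vertex, the bags containing it form a connected subtree. All three properties hold, so this is a valid tree decomposition of width max|bag| − 1 = 2, and hence tw(G) ≤ 2.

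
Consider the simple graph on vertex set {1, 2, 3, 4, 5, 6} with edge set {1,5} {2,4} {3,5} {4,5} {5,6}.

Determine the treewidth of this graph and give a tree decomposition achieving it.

Treewidth 1.
Bags: B1 = {5, 6}  B2 = {3, 5}  B3 = {1, 5}  B4 = {4, 5}  B5 = {2, 4}
Tree: B1–B2, B1–B3, B1–B4, B4–B5

Each bag holds 2 vertices, so the decomposition has width 1, which upper-bounds the treewidth. Any graph with an edge has treewidth ≥ 1, and G has the edge 5–6. Therefore the treewidth is 1.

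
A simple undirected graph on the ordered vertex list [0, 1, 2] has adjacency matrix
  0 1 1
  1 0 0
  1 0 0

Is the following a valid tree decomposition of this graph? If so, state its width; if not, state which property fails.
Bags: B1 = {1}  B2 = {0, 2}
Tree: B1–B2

No — edge (0,1) lies in no bag.

A tree decomposition must satisfy three properties: every vertex lies in some bag; for every edge, both endpoints lie together in some bag; and for every vertex, the bags containing it form a connected subtree. Here edge (0,1) lies in no bag, so the decomposition is invalid.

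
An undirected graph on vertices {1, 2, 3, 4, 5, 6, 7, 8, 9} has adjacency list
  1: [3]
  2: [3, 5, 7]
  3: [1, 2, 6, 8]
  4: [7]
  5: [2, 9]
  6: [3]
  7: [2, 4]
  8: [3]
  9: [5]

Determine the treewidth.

1

A width-1 tree decomposition is:
Bags: B1 = {2, 3}  B2 = {2, 5}  B3 = {5, 9}  B4 = {3, 8}  B5 = {2, 7}  B6 = {4, 7}  B7 = {3, 6}  B8 = {1, 3}
Tree: B1–B2, B2–B3, B1–B4, B2–B5, B5–B6, B1–B7, B1–B8
The largest bag has 2 vertices, giving width 1; this decomposition certifies tw(G) ≤ 1. Since G has at least one edge (e.g. 3–2), it is not an edgeless graph, so tw(G) ≥ 1. The upper and lower bounds meet at 1, so that is the treewidth.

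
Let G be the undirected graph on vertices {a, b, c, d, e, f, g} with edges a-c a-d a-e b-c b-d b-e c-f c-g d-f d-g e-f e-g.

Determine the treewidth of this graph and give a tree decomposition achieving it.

The largest bag has 4 vertices, giving width 3; this decomposition certifies tw(G) ≤ 3. For the lower bound: the 4 vertex sets {c,f}, {b,e}, {d}, {a} are disjoint, each induces a connected subgraph, and every pair is joined by at least one edge of G. Contracting each set to a single vertex therefore yields K_{4} as a minor, and since treewidth is minor-monotone, tw(G) ≥ tw(K_{4}) = 3. Therefore the treewidth is 3.

Treewidth 3.
Bags: B1 = {c, d, e, f}  B2 = {b, c, d, e}  B3 = {a, c, d, e}  B4 = {c, d, e, g}
Tree: B1–B2, B2–B3, B3–B4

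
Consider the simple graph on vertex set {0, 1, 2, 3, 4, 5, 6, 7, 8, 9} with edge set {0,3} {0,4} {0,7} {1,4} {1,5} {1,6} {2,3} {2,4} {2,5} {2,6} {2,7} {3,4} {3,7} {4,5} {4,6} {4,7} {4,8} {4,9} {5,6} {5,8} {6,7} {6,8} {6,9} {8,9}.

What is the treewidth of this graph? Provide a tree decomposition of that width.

Treewidth 3.
One such decomposition:
Bags: B1 = {2, 4, 5, 6}  B2 = {4, 5, 6, 8}  B3 = {2, 4, 6, 7}  B4 = {1, 4, 5, 6}  B5 = {2, 3, 4, 7}  B6 = {4, 6, 8, 9}  B7 = {0, 3, 4, 7}
Tree: B1–B2, B1–B3, B2–B4, B3–B5, B2–B6, B5–B7

Each bag holds 4 vertices, so the decomposition has width 3, which upper-bounds the treewidth. For the lower bound, the 4 vertices {0, 3, 4, 7} are pairwise adjacent, and any tree decomposition puts a clique entirely inside one bag — forcing width ≥ 3. Hence tw(G) = 3 exactly.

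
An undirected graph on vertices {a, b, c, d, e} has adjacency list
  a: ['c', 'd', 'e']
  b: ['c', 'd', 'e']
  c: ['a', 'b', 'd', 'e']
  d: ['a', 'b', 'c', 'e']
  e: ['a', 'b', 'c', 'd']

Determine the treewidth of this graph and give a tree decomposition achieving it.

Treewidth 3.
One such decomposition:
Bags: B1 = {a, c, d, e}  B2 = {b, c, d, e}
Tree: B1–B2

Each bag holds 4 vertices, so the decomposition has width 3, which upper-bounds the treewidth. On the other hand G contains the 4-clique {a, c, d, e}. A clique must lie in a single bag of any decomposition, so no decomposition can have width below 3. Combining the bounds, tw(G) = 3.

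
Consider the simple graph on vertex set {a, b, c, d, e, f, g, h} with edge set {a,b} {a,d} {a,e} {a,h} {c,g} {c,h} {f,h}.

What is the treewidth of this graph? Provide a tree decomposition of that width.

Each bag holds 2 vertices, so the decomposition has width 1, which upper-bounds the treewidth. Since G has at least one edge (e.g. b–a), it is not an edgeless graph, so tw(G) ≥ 1. The upper and lower bounds meet at 1, so that is the treewidth.

Treewidth 1.
Bags: B1 = {a, b}  B2 = {a, h}  B3 = {c, h}  B4 = {f, h}  B5 = {c, g}  B6 = {a, e}  B7 = {a, d}
Tree: B1–B2, B2–B3, B3–B4, B3–B5, B1–B6, B6–B7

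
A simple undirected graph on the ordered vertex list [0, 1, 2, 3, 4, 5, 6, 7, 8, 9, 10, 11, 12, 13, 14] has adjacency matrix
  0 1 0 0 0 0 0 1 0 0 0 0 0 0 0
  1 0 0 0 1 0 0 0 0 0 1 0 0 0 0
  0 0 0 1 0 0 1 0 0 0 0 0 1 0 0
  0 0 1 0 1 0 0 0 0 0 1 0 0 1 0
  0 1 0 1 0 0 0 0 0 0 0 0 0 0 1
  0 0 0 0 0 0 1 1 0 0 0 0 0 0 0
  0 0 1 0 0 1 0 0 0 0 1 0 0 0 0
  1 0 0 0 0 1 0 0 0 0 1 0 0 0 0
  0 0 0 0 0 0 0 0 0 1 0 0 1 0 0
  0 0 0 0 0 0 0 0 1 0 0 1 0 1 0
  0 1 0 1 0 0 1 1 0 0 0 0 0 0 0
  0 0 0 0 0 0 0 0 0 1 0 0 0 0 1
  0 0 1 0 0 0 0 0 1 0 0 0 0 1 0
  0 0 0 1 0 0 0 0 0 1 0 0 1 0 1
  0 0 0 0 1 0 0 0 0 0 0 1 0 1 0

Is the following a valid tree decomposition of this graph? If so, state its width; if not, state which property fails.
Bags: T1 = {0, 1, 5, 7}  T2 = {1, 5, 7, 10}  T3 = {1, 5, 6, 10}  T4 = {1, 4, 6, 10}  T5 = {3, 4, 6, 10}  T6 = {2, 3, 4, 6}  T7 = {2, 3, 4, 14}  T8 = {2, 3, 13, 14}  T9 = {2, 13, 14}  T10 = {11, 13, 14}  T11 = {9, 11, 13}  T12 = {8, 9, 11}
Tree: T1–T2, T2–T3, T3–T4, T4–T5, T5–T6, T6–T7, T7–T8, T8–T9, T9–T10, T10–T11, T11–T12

A tree decomposition must satisfy three properties: every vertex lies in some bag; for every edge, both endpoints lie together in some bag; and for every vertex, the bags containing it form a connected subtree. Here vertex 12 appears in no bag, so the decomposition is invalid.

No — vertex 12 appears in no bag.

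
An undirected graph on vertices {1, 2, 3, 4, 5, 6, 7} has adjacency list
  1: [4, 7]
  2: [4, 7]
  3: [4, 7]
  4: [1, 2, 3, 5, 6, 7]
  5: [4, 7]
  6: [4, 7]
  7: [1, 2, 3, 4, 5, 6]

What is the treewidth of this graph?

A width-2 tree decomposition is:
Bags: B1 = {4, 6, 7}  B2 = {2, 4, 7}  B3 = {3, 4, 7}  B4 = {4, 5, 7}  B5 = {1, 4, 7}
Tree: B1–B2, B1–B3, B1–B4, B4–B5
Each bag holds 3 vertices, so the decomposition has width 2, which upper-bounds the treewidth. On the other hand G contains the 3-clique {1, 4, 7}. A clique must lie in a single bag of any decomposition, so no decomposition can have width below 2. Hence tw(G) = 2 exactly.

2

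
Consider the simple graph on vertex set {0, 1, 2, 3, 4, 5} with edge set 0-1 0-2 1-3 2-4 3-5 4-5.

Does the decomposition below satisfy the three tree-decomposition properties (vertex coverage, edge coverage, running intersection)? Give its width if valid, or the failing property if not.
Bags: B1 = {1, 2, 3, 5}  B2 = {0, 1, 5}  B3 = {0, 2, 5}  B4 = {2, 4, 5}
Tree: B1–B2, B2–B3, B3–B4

No — bags containing vertex 2 are not connected in the tree.

A tree decomposition must satisfy three properties: every vertex lies in some bag; for every edge, both endpoints lie together in some bag; and for every vertex, the bags containing it form a connected subtree. Here bags containing vertex 2 are not connected in the tree, so the decomposition is invalid.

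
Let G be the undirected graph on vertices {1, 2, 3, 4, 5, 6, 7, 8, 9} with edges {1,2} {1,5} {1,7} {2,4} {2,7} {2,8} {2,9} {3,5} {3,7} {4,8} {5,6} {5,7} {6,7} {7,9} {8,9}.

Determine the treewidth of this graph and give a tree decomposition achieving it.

Each bag holds 3 vertices, so the decomposition has width 2, which upper-bounds the treewidth. For the lower bound, the 3 vertices {2, 8, 9} are pairwise adjacent, and any tree decomposition puts a clique entirely inside one bag — forcing width ≥ 2. Combining the bounds, tw(G) = 2.

Treewidth 2.
One optimal decomposition is:
Bags: B1 = {2, 8, 9}  B2 = {2, 7, 9}  B3 = {2, 4, 8}  B4 = {1, 2, 7}  B5 = {1, 5, 7}  B6 = {3, 5, 7}  B7 = {5, 6, 7}
Tree: B1–B2, B1–B3, B2–B4, B4–B5, B5–B6, B6–B7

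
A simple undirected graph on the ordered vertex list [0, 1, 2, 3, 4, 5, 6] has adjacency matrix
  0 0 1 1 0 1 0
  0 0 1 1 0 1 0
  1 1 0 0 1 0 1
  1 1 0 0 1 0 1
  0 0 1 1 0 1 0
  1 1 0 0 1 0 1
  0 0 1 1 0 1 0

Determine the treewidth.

3

A width-3 tree decomposition is:
Bags: B1 = {2, 3, 5, 6}  B2 = {2, 3, 4, 5}  B3 = {0, 2, 3, 5}  B4 = {1, 2, 3, 5}
Tree: B1–B2, B2–B3, B3–B4
The largest bag has 4 vertices, giving width 3; this decomposition certifies tw(G) ≤ 3. For the lower bound: the 4 vertex sets {5,6}, {3,4}, {2}, {0} are disjoint, each induces a connected subgraph, and every pair is joined by at least one edge of G. Contracting each set to a single vertex therefore yields K_{4} as a minor, and since treewidth is minor-monotone, tw(G) ≥ tw(K_{4}) = 3. Therefore the treewidth is 3.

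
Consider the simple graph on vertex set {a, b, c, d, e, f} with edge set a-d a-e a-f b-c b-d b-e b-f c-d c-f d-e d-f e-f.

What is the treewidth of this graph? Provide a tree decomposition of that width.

Every bag has size at most 4, so the width is 4 − 1 = 3 and tw(G) ≤ 3. Conversely, {a, d, e, f} is a clique of size 4, and the vertices of any clique must share a bag in every tree decomposition; so some bag has ≥ 4 vertices and tw(G) ≥ 3. Combining the bounds, tw(G) = 3.

Treewidth 3.
One such decomposition:
Bags: B1 = {b, d, e, f}  B2 = {b, c, d, f}  B3 = {a, d, e, f}
Tree: B1–B2, B1–B3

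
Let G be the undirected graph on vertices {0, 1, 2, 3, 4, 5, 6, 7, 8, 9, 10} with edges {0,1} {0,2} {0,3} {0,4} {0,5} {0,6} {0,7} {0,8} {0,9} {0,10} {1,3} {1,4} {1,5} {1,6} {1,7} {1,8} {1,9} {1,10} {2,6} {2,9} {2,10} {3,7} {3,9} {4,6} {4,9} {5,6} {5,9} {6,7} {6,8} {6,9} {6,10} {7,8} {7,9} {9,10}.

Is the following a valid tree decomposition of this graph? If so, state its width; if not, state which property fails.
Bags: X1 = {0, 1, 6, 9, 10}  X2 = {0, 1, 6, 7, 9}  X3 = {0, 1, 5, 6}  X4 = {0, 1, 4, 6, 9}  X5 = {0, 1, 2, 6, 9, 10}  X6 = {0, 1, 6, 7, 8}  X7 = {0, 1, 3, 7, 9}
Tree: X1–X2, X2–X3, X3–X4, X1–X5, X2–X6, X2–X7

No — edge (9,5) lies in no bag.

A tree decomposition must satisfy three properties: every vertex lies in some bag; for every edge, both endpoints lie together in some bag; and for every vertex, the bags containing it form a connected subtree. Here edge (9,5) lies in no bag, so the decomposition is invalid.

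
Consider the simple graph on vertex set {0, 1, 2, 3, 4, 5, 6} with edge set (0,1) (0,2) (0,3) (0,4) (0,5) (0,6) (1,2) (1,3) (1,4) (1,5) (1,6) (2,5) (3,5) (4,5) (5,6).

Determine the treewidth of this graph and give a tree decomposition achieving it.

The largest bag has 4 vertices, giving width 3; this decomposition certifies tw(G) ≤ 3. Conversely, {0, 1, 2, 5} is a clique of size 4, and the vertices of any clique must share a bag in every tree decomposition; so some bag has ≥ 4 vertices and tw(G) ≥ 3. Hence tw(G) = 3 exactly.

Treewidth 3.
One such decomposition:
Bags: B1 = {0, 1, 5, 6}  B2 = {0, 1, 3, 5}  B3 = {0, 1, 2, 5}  B4 = {0, 1, 4, 5}
Tree: B1–B2, B2–B3, B1–B4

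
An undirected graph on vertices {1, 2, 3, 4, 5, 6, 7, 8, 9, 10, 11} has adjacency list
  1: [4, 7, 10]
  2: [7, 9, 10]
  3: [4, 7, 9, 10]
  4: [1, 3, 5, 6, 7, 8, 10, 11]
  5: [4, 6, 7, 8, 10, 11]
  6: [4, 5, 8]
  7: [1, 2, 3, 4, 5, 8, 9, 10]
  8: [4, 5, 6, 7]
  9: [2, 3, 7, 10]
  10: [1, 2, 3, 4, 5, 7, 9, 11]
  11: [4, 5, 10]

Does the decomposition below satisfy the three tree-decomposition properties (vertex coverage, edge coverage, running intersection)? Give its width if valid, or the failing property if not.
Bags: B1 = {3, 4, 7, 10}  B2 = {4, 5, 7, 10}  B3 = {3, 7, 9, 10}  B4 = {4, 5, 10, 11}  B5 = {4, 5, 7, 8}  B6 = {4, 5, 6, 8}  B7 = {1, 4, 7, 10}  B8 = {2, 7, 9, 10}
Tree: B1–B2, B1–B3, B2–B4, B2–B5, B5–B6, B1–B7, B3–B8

Yes; width 3.

Checking the three conditions: (i) the bags cover all of {1, 2, 3, 4, 5, 6, 7, 8, 9, 10, 11}; (ii) for each edge, some bag contains both endpoints; (iii) the bags containing any fixed vertex form a subtree. All hold, so the decomposition is valid with width 4 − 1 = 3.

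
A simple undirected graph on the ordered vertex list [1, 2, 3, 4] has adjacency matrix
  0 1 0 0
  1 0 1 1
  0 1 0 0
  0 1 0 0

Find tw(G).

A width-1 tree decomposition is:
Bags: B1 = {1, 2}  B2 = {2, 4}  B3 = {2, 3}
Tree: B1–B2, B2–B3
Each bag holds 2 vertices, so the decomposition has width 1, which upper-bounds the treewidth. G has an edge, so its treewidth is at least 1. The upper and lower bounds meet at 1, so that is the treewidth.

1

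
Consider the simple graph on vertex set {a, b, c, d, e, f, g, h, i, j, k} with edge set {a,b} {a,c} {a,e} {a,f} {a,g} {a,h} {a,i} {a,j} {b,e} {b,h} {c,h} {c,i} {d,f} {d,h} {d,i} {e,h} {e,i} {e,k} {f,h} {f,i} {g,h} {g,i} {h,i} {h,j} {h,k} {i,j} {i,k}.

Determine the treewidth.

3

A width-3 tree decomposition is:
Bags: B1 = {e, h, i, k}  B2 = {a, e, h, i}  B3 = {a, c, h, i}  B4 = {a, b, e, h}  B5 = {a, g, h, i}  B6 = {a, h, i, j}  B7 = {a, f, h, i}  B8 = {d, f, h, i}
Tree: B1–B2, B2–B3, B2–B4, B3–B5, B3–B6, B6–B7, B7–B8
Every bag has size at most 4, so the width is 4 − 1 = 3 and tw(G) ≤ 3. On the other hand G contains the 4-clique {a, b, e, h}. A clique must lie in a single bag of any decomposition, so no decomposition can have width below 3. Combining the bounds, tw(G) = 3.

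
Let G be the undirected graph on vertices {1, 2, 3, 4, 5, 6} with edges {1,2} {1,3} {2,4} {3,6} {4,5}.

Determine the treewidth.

A width-1 tree decomposition is:
Bags: B1 = {3, 6}  B2 = {1, 3}  B3 = {1, 2}  B4 = {2, 4}  B5 = {4, 5}
Tree: B1–B2, B2–B3, B3–B4, B4–B5
The largest bag has 2 vertices, giving width 1; this decomposition certifies tw(G) ≤ 1. Any graph with an edge has treewidth ≥ 1, and G has the edge 6–3. Therefore the treewidth is 1.

1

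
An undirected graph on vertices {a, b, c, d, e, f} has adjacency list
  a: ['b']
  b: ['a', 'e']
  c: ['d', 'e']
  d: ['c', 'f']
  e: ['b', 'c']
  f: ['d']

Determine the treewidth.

A width-1 tree decomposition is:
Bags: B1 = {a, b}  B2 = {b, e}  B3 = {c, e}  B4 = {c, d}  B5 = {d, f}
Tree: B1–B2, B2–B3, B3–B4, B4–B5
The largest bag has 2 vertices, giving width 1; this decomposition certifies tw(G) ≤ 1. Since G has at least one edge (e.g. a–b), it is not an edgeless graph, so tw(G) ≥ 1. Therefore the treewidth is 1.

1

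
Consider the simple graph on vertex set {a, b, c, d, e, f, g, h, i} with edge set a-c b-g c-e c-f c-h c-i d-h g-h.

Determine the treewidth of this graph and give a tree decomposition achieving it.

Treewidth 1.
One optimal decomposition is:
Bags: B1 = {c, i}  B2 = {c, e}  B3 = {c, h}  B4 = {a, c}  B5 = {g, h}  B6 = {b, g}  B7 = {d, h}  B8 = {c, f}
Tree: B1–B2, B2–B3, B1–B4, B3–B5, B5–B6, B3–B7, B3–B8

The largest bag has 2 vertices, giving width 1; this decomposition certifies tw(G) ≤ 1. G has an edge, so its treewidth is at least 1. Combining the bounds, tw(G) = 1.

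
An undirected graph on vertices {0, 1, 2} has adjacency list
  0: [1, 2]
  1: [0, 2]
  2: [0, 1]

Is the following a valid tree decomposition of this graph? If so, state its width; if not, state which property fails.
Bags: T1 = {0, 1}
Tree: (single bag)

No — vertex 2 appears in no bag.

A tree decomposition must satisfy three properties: every vertex lies in some bag; for every edge, both endpoints lie together in some bag; and for every vertex, the bags containing it form a connected subtree. Here vertex 2 appears in no bag, so the decomposition is invalid.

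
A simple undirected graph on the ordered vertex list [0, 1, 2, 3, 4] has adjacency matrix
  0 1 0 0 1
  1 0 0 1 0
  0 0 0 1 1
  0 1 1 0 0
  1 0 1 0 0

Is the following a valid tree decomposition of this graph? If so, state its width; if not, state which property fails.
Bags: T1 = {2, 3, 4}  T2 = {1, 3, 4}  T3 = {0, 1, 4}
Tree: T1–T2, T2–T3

Yes; width 2.

Every vertex of G appears in some bag (union = {0, 1, 2, 3, 4}); every edge is covered by a bag; and for each vertex v the set of bags containing v is connected in the bag tree. The decomposition is therefore valid. The largest bag has 3 vertices, so the width is 2.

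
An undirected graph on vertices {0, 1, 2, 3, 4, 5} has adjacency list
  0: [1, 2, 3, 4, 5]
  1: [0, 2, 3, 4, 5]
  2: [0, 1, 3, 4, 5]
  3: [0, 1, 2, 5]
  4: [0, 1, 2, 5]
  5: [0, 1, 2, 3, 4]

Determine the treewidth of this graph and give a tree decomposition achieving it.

Each bag holds 5 vertices, so the decomposition has width 4, which upper-bounds the treewidth. For the lower bound, the 5 vertices {0, 1, 2, 3, 5} are pairwise adjacent, and any tree decomposition puts a clique entirely inside one bag — forcing width ≥ 4. The upper and lower bounds meet at 4, so that is the treewidth.

Treewidth 4.
One such decomposition:
Bags: B1 = {0, 1, 2, 4, 5}  B2 = {0, 1, 2, 3, 5}
Tree: B1–B2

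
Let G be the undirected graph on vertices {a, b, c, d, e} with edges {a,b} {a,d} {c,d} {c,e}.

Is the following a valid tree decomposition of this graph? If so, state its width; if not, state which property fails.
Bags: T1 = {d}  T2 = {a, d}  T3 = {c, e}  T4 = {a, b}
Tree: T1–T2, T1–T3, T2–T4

No — edge (c,d) lies in no bag.

A tree decomposition must satisfy three properties: every vertex lies in some bag; for every edge, both endpoints lie together in some bag; and for every vertex, the bags containing it form a connected subtree. Here edge (c,d) lies in no bag, so the decomposition is invalid.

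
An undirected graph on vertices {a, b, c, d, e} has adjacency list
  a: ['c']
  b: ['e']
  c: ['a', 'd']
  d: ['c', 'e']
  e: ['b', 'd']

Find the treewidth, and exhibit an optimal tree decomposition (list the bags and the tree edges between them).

Each bag holds 2 vertices, so the decomposition has width 1, which upper-bounds the treewidth. G has an edge, so its treewidth is at least 1. Hence tw(G) = 1 exactly.

Treewidth 1.
One such decomposition:
Bags: B1 = {b, e}  B2 = {d, e}  B3 = {c, d}  B4 = {a, c}
Tree: B1–B2, B2–B3, B3–B4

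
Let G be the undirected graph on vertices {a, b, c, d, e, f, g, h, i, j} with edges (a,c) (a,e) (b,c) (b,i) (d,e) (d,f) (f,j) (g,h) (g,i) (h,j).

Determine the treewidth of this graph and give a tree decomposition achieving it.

Each bag holds 3 vertices, so the decomposition has width 2, which upper-bounds the treewidth. The edges h–g–i–b–c–a–e–d–f–j–h form a cycle, so G is not a tree and its treewidth is at least 2. Hence tw(G) = 2 exactly.

Treewidth 2.
One optimal decomposition is:
Bags: B1 = {g, h, i}  B2 = {b, h, i}  B3 = {b, c, h}  B4 = {a, c, h}  B5 = {a, e, h}  B6 = {d, e, h}  B7 = {d, f, h}  B8 = {f, h, j}
Tree: B1–B2, B2–B3, B3–B4, B4–B5, B5–B6, B6–B7, B7–B8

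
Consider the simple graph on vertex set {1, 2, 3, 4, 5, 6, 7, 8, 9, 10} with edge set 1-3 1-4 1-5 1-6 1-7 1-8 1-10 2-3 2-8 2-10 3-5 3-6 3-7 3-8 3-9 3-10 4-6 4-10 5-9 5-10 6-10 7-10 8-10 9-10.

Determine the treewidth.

A width-3 tree decomposition is:
Bags: B1 = {1, 3, 8, 10}  B2 = {1, 3, 5, 10}  B3 = {1, 3, 6, 10}  B4 = {1, 3, 7, 10}  B5 = {2, 3, 8, 10}  B6 = {1, 4, 6, 10}  B7 = {3, 5, 9, 10}
Tree: B1–B2, B1–B3, B3–B4, B1–B5, B3–B6, B2–B7
The largest bag has 4 vertices, giving width 3; this decomposition certifies tw(G) ≤ 3. On the other hand G contains the 4-clique {1, 3, 8, 10}. A clique must lie in a single bag of any decomposition, so no decomposition can have width below 3. Combining the bounds, tw(G) = 3.

3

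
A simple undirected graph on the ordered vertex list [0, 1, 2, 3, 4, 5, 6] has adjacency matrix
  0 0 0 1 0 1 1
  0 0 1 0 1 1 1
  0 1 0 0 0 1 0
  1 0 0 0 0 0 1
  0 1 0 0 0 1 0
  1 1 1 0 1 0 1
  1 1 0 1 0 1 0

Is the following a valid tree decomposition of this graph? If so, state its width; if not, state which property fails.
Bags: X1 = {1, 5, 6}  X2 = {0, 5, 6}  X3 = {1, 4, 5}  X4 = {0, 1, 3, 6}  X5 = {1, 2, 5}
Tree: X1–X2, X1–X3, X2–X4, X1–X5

No — bags containing vertex 1 are not connected in the tree.

A tree decomposition must satisfy three properties: every vertex lies in some bag; for every edge, both endpoints lie together in some bag; and for every vertex, the bags containing it form a connected subtree. Here bags containing vertex 1 are not connected in the tree, so the decomposition is invalid.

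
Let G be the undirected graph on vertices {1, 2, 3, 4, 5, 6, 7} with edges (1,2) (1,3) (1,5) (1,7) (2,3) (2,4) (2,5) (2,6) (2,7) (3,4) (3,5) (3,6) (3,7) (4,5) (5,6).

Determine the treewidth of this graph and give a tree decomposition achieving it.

Treewidth 3.
One optimal decomposition is:
Bags: B1 = {2, 3, 4, 5}  B2 = {1, 2, 3, 5}  B3 = {2, 3, 5, 6}  B4 = {1, 2, 3, 7}
Tree: B1–B2, B2–B3, B2–B4

Each bag holds 4 vertices, so the decomposition has width 3, which upper-bounds the treewidth. On the other hand G contains the 4-clique {1, 2, 3, 5}. A clique must lie in a single bag of any decomposition, so no decomposition can have width below 3. The upper and lower bounds meet at 3, so that is the treewidth.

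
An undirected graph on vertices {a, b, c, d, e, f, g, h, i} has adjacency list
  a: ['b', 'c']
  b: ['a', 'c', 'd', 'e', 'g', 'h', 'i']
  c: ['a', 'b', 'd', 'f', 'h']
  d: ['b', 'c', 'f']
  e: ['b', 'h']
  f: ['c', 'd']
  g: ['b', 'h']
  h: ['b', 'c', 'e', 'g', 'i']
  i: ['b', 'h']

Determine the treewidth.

2

A width-2 tree decomposition is:
Bags: B1 = {b, h, i}  B2 = {b, e, h}  B3 = {b, g, h}  B4 = {b, c, h}  B5 = {a, b, c}  B6 = {b, c, d}  B7 = {c, d, f}
Tree: B1–B2, B2–B3, B1–B4, B4–B5, B4–B6, B6–B7
The largest bag has 3 vertices, giving width 2; this decomposition certifies tw(G) ≤ 2. On the other hand G contains the 3-clique {c, d, f}. A clique must lie in a single bag of any decomposition, so no decomposition can have width below 2. Therefore the treewidth is 2.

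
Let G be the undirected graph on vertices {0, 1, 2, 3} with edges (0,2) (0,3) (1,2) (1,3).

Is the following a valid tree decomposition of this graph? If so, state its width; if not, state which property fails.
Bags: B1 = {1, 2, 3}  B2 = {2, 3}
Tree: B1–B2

A tree decomposition must satisfy three properties: every vertex lies in some bag; for every edge, both endpoints lie together in some bag; and for every vertex, the bags containing it form a connected subtree. Here vertex 0 appears in no bag, so the decomposition is invalid.

No — vertex 0 appears in no bag.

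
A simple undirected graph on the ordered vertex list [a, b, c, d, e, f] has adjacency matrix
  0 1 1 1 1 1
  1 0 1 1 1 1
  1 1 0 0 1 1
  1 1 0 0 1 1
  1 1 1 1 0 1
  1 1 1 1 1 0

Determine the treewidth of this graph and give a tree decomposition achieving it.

Each bag holds 5 vertices, so the decomposition has width 4, which upper-bounds the treewidth. Conversely, {a, b, d, e, f} is a clique of size 5, and the vertices of any clique must share a bag in every tree decomposition; so some bag has ≥ 5 vertices and tw(G) ≥ 4. The upper and lower bounds meet at 4, so that is the treewidth.

Treewidth 4.
Bags: B1 = {a, b, c, e, f}  B2 = {a, b, d, e, f}
Tree: B1–B2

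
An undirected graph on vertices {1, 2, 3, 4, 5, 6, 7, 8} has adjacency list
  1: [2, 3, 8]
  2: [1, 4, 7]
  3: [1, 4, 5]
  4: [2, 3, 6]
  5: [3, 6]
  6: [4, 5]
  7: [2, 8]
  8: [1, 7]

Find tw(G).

A width-2 tree decomposition is:
Bags: B1 = {1, 7, 8}  B2 = {1, 2, 7}  B3 = {1, 2, 3}  B4 = {2, 3, 4}  B5 = {3, 4, 5}  B6 = {4, 5, 6}
Tree: B1–B2, B2–B3, B3–B4, B4–B5, B5–B6
Every bag has size at most 3, so the width is 3 − 1 = 2 and tw(G) ≤ 2. Since 8–7–2–1–8 is a cycle in G, G is not acyclic. Forests are exactly the graphs of treewidth ≤ 1, so tw(G) ≥ 2. Hence tw(G) = 2 exactly.

2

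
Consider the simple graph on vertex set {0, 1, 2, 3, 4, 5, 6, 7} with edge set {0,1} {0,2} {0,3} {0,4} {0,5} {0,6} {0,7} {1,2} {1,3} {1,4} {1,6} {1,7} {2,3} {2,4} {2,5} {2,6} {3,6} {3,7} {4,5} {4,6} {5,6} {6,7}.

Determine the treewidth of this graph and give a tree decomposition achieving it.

Each bag holds 5 vertices, so the decomposition has width 4, which upper-bounds the treewidth. For the lower bound, the 5 vertices {0, 1, 2, 3, 6} are pairwise adjacent, and any tree decomposition puts a clique entirely inside one bag — forcing width ≥ 4. The upper and lower bounds meet at 4, so that is the treewidth.

Treewidth 4.
One such decomposition:
Bags: B1 = {0, 2, 4, 5, 6}  B2 = {0, 1, 2, 4, 6}  B3 = {0, 1, 2, 3, 6}  B4 = {0, 1, 3, 6, 7}
Tree: B1–B2, B2–B3, B3–B4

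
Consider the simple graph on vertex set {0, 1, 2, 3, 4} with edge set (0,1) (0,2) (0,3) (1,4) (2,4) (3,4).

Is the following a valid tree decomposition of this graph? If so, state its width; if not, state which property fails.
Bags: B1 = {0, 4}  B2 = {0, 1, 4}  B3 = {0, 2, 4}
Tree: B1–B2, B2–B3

A tree decomposition must satisfy three properties: every vertex lies in some bag; for every edge, both endpoints lie together in some bag; and for every vertex, the bags containing it form a connected subtree. Here vertex 3 appears in no bag, so the decomposition is invalid.

No — vertex 3 appears in no bag.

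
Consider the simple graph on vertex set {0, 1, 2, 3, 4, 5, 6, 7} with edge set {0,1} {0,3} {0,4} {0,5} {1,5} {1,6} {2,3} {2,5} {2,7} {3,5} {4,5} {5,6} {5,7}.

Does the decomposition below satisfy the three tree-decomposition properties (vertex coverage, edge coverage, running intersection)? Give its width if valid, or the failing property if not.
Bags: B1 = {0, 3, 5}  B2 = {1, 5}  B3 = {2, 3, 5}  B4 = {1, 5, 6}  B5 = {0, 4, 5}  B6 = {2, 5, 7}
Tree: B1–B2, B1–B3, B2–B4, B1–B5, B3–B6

A tree decomposition must satisfy three properties: every vertex lies in some bag; for every edge, both endpoints lie together in some bag; and for every vertex, the bags containing it form a connected subtree. Here edge (0,1) lies in no bag, so the decomposition is invalid.

No — edge (0,1) lies in no bag.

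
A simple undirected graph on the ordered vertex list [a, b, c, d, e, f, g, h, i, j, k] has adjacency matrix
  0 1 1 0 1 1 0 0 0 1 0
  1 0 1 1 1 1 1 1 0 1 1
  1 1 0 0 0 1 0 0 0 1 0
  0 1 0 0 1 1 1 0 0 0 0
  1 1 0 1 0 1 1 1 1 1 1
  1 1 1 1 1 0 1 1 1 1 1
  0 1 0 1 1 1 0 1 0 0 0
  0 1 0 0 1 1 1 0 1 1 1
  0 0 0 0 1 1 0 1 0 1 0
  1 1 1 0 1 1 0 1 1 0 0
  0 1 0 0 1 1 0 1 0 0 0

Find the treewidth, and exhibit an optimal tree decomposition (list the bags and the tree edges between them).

The largest bag has 5 vertices, giving width 4; this decomposition certifies tw(G) ≤ 4. Conversely, {b, d, e, f, g} is a clique of size 5, and the vertices of any clique must share a bag in every tree decomposition; so some bag has ≥ 5 vertices and tw(G) ≥ 4. Combining the bounds, tw(G) = 4.

Treewidth 4.
Bags: B1 = {b, e, f, h, j}  B2 = {b, e, f, g, h}  B3 = {e, f, h, i, j}  B4 = {b, d, e, f, g}  B5 = {b, e, f, h, k}  B6 = {a, b, e, f, j}  B7 = {a, b, c, f, j}
Tree: B1–B2, B1–B3, B2–B4, B2–B5, B1–B6, B6–B7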